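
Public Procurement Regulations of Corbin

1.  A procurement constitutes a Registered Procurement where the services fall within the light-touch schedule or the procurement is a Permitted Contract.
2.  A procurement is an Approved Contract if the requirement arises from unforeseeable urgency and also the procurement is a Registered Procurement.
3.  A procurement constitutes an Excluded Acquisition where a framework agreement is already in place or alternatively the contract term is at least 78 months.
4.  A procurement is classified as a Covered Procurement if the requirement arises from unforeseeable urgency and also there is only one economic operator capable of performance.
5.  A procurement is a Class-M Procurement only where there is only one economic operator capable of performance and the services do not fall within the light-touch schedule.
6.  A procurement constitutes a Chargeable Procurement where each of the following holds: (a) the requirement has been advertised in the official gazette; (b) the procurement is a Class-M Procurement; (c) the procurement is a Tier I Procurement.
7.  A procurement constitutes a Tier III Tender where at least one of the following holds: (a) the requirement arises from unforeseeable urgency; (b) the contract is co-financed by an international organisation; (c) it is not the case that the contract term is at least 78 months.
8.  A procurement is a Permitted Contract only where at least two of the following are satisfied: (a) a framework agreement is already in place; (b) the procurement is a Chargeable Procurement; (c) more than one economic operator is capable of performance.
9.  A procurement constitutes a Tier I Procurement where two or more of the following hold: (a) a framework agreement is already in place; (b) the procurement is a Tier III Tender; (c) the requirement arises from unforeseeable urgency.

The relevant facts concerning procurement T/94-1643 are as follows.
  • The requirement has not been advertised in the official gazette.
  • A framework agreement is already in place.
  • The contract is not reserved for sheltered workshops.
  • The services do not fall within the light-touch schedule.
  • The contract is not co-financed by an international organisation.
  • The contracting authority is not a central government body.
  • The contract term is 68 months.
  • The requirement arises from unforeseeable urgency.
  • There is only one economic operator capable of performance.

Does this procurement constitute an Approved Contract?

No

paragraph 5 — Class-M Procurement: [there is only one economic operator capable of performance? yes] AND [the services do not fall within the light-touch schedule? yes] → satisfied.
paragraph 7 — Tier III Tender: [the requirement arises from unforeseeable urgency? yes] OR [the contract is co-financed by an international organisation? no] OR [contract term: 68 months ≥ 78 months? no, so negated condition yes] → satisfied.
paragraph 9 — Tier I Procurement: a framework agreement is already in place? yes; Tier III Tender (paragraph 7)? yes; the requirement arises from unforeseeable urgency? yes — 3 of 3 hold (need ≥2) → satisfied.
paragraph 6 — Chargeable Procurement: [the requirement has been advertised in the official gazette? no] AND [Class-M Procurement (paragraph 5)? yes] AND [Tier I Procurement (paragraph 9)? yes] → not satisfied.
paragraph 8 — Permitted Contract: a framework agreement is already in place? yes; Chargeable Procurement (paragraph 6)? no; more than one economic operator is capable of performance? no — 1 of 3 hold (need ≥2) → not satisfied.
paragraph 1 — Registered Procurement: [the services fall within the light-touch schedule? no] OR [Permitted Contract (paragraph 8)? no] → not satisfied.
paragraph 2 — Approved Contract: [the requirement arises from unforeseeable urgency? yes] AND [Registered Procurement (paragraph 1)? no] → not satisfied.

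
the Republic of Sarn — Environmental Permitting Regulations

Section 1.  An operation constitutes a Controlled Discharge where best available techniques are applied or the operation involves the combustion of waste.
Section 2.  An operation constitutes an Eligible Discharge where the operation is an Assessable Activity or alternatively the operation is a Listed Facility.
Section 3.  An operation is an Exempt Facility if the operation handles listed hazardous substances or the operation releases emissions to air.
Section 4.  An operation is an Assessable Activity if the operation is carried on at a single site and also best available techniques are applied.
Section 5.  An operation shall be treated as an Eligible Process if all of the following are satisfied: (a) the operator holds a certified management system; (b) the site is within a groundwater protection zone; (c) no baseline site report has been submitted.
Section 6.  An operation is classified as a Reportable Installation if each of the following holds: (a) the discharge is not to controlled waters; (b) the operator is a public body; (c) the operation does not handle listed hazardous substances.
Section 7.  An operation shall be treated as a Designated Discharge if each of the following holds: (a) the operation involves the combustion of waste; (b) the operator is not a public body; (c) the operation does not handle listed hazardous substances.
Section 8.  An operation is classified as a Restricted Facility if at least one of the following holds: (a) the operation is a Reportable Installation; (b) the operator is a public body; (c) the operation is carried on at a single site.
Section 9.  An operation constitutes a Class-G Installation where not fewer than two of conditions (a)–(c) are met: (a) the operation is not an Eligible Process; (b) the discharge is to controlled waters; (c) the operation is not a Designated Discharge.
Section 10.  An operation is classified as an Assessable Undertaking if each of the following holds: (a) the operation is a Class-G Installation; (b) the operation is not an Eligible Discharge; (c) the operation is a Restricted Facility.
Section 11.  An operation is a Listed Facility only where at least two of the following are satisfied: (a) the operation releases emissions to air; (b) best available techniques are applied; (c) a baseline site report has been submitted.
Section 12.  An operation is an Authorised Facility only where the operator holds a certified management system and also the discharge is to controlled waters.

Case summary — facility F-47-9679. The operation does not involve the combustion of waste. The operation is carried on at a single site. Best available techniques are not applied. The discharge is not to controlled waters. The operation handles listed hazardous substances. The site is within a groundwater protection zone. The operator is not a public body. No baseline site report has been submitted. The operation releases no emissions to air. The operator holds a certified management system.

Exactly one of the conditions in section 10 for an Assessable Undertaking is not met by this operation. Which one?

Class-G Installation

section 5 — Eligible Process: [the operator holds a certified management system? yes] AND [the site is within a groundwater protection zone? yes] AND [no baseline site report has been submitted? yes] → satisfied.
section 7 — Designated Discharge: [the operation involves the combustion of waste? no] AND [the operator is not a public body? yes] AND [the operation does not handle listed hazardous substances? no] → not satisfied.
section 9 — Class-G Installation: not an Eligible Process (section 5)? no; the discharge is to controlled waters? no; not a Designated Discharge (section 7)? yes — 1 of 3 hold (need ≥2) → not satisfied.
section 4 — Assessable Activity: [the operation is carried on at a single site? yes] AND [best available techniques are applied? no] → not satisfied.
section 11 — Listed Facility: the operation releases emissions to air? no; best available techniques are applied? no; a baseline site report has been submitted? no — 0 of 3 hold (need ≥2) → not satisfied.
section 2 — Eligible Discharge: [Assessable Activity (section 4)? no] OR [Listed Facility (section 11)? no] → not satisfied.
section 6 — Reportable Installation: [the discharge is not to controlled waters? yes] AND [the operator is a public body? no] AND [the operation does not handle listed hazardous substances? no] → not satisfied.
section 8 — Restricted Facility: [Reportable Installation (section 6)? no] OR [the operator is a public body? no] OR [the operation is carried on at a single site? yes] → satisfied.
section 10 — Assessable Undertaking: [Class-G Installation (section 9)? no] AND [not an Eligible Discharge (section 2)? yes] AND [Restricted Facility (section 8)? yes] → not satisfied.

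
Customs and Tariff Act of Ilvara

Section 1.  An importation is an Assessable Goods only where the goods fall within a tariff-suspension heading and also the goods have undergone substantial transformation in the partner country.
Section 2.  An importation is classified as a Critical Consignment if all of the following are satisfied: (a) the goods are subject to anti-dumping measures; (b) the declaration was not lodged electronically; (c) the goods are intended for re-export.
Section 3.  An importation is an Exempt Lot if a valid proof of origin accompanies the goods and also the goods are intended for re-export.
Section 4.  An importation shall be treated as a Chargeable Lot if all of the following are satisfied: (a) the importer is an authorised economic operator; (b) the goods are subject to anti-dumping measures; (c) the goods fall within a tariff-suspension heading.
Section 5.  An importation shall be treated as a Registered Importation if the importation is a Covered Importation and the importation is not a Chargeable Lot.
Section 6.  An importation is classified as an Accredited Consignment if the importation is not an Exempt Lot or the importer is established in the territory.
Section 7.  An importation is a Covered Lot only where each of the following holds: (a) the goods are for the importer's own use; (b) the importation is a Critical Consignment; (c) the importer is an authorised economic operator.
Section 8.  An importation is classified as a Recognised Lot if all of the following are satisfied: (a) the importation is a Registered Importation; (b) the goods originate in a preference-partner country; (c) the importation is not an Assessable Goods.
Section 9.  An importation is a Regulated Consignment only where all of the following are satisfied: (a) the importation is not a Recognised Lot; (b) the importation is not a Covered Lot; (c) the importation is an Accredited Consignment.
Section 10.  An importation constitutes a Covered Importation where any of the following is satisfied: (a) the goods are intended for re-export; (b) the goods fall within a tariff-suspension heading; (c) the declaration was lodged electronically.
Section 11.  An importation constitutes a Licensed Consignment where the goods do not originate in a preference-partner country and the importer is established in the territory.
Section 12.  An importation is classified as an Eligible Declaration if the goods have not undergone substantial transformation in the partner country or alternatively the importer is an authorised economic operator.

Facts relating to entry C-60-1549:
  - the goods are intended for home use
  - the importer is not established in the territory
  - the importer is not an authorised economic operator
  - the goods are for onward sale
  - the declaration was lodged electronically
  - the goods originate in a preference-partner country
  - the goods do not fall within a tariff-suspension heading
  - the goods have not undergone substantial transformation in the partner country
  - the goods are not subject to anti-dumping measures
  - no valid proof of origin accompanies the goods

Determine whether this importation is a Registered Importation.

Yes

section 10 — Covered Importation: [the goods are intended for re-export? no] OR [the goods fall within a tariff-suspension heading? no] OR [the declaration was lodged electronically? yes] → satisfied.
section 4 — Chargeable Lot: [the importer is an authorised economic operator? no] AND [the goods are subject to anti-dumping measures? no] AND [the goods fall within a tariff-suspension heading? no] → not satisfied.
section 5 — Registered Importation: [Covered Importation (section 10)? yes] AND [not a Chargeable Lot (section 4)? yes] → satisfied.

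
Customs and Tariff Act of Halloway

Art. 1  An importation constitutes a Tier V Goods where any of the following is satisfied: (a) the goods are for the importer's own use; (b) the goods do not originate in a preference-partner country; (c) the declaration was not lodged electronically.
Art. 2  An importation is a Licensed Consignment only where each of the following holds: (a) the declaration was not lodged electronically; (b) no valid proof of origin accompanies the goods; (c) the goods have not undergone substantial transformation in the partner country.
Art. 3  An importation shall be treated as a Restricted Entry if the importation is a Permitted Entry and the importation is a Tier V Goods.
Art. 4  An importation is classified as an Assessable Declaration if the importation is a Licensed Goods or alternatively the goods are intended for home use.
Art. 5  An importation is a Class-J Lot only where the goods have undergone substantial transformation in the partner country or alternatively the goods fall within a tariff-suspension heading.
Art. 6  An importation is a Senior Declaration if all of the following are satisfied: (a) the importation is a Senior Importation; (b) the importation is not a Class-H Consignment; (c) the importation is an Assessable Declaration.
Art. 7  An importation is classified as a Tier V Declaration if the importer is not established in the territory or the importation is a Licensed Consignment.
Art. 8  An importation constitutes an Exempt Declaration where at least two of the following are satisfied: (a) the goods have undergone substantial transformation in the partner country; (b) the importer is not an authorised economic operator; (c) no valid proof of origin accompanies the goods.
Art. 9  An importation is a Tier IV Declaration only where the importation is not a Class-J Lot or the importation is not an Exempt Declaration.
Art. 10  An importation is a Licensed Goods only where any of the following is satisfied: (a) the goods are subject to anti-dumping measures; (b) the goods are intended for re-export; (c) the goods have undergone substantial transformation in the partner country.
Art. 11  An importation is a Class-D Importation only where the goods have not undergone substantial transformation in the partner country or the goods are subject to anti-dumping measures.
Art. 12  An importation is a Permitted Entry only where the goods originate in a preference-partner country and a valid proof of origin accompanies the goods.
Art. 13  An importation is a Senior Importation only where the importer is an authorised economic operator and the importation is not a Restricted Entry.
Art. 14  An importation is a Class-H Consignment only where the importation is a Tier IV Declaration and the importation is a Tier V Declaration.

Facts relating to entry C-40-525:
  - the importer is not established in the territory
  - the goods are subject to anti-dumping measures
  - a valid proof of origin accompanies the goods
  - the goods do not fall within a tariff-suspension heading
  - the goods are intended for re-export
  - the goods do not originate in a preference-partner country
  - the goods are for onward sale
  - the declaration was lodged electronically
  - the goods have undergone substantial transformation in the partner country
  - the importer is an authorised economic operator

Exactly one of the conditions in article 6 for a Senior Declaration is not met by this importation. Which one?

Class-H Consignment

article 12 — Permitted Entry: [the goods originate in a preference-partner country? no] AND [a valid proof of origin accompanies the goods? yes] → not satisfied.
article 1 — Tier V Goods: [the goods are for the importer's own use? no] OR [the goods do not originate in a preference-partner country? yes] OR [the declaration was not lodged electronically? no] → satisfied.
article 3 — Restricted Entry: [Permitted Entry (article 12)? no] AND [Tier V Goods (article 1)? yes] → not satisfied.
article 13 — Senior Importation: [the importer is an authorised economic operator? yes] AND [not a Restricted Entry (article 3)? yes] → satisfied.
article 5 — Class-J Lot: [the goods have undergone substantial transformation in the partner country? yes] OR [the goods fall within a tariff-suspension heading? no] → satisfied.
article 8 — Exempt Declaration: the goods have undergone substantial transformation in the partner country? yes; the importer is not an authorised economic operator? no; no valid proof of origin accompanies the goods? no — 1 of 3 hold (need ≥2) → not satisfied.
article 9 — Tier IV Declaration: [not a Class-J Lot (article 5)? no] OR [not an Exempt Declaration (article 8)? yes] → satisfied.
article 2 — Licensed Consignment: [the declaration was not lodged electronically? no] AND [no valid proof of origin accompanies the goods? no] AND [the goods have not undergone substantial transformation in the partner country? no] → not satisfied.
article 7 — Tier V Declaration: [the importer is not established in the territory? yes] OR [Licensed Consignment (article 2)? no] → satisfied.
article 14 — Class-H Consignment: [Tier IV Declaration (article 9)? yes] AND [Tier V Declaration (article 7)? yes] → satisfied.
article 10 — Licensed Goods: [the goods are subject to anti-dumping measures? yes] OR [the goods are intended for re-export? yes] OR [the goods have undergone substantial transformation in the partner country? yes] → satisfied.
article 4 — Assessable Declaration: [Licensed Goods (article 10)? yes] OR [the goods are intended for home use? no] → satisfied.
article 6 — Senior Declaration: [Senior Importation (article 13)? yes] AND [not a Class-H Consignment (article 14)? no] AND [Assessable Declaration (article 4)? yes] → not satisfied.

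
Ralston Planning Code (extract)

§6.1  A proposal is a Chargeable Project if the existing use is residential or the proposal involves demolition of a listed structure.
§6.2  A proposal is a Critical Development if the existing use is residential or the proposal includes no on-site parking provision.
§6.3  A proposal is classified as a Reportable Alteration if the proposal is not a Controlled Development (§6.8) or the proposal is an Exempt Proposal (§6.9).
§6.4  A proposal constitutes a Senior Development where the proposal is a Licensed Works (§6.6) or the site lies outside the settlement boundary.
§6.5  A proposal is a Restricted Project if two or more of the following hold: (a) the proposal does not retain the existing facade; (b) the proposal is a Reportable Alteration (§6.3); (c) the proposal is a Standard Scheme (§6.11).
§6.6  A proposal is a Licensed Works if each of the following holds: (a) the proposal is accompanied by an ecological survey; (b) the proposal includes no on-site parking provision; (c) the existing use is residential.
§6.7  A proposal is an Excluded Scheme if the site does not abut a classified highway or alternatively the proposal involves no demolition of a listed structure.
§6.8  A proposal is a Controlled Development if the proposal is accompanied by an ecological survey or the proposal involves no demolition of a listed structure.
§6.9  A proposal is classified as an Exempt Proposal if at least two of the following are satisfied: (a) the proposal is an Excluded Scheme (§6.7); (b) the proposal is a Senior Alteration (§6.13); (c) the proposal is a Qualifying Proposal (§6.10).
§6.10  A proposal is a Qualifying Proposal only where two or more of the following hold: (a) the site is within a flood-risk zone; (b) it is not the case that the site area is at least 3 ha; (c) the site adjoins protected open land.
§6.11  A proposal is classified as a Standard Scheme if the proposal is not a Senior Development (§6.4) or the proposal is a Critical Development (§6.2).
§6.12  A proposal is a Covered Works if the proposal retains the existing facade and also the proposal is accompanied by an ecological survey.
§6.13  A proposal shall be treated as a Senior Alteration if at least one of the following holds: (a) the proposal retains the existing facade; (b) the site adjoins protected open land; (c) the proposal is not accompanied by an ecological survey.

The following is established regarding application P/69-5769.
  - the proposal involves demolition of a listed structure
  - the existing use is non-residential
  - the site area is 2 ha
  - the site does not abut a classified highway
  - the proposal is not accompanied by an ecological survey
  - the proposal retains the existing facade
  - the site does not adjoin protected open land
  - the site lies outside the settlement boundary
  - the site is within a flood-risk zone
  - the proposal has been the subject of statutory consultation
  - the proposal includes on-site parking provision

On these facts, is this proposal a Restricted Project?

§6.8 — Controlled Development: [the proposal is accompanied by an ecological survey? no] OR [the proposal involves no demolition of a listed structure? no] → not satisfied.
§6.7 — Excluded Scheme: [the site does not abut a classified highway? yes] OR [the proposal involves no demolition of a listed structure? no] → satisfied.
§6.13 — Senior Alteration: [the proposal retains the existing facade? yes] OR [the site adjoins protected open land? no] OR [the proposal is not accompanied by an ecological survey? yes] → satisfied.
§6.10 — Qualifying Proposal: the site is within a flood-risk zone? yes; site area: 2 ha ≥ 3 ha? no, so negated condition yes; the site adjoins protected open land? no — 2 of 3 hold (need ≥2) → satisfied.
§6.9 — Exempt Proposal: Excluded Scheme (§6.7)? yes; Senior Alteration (§6.13)? yes; Qualifying Proposal (§6.10)? yes — 3 of 3 hold (need ≥2) → satisfied.
§6.3 — Reportable Alteration: [not a Controlled Development (§6.8)? yes] OR [Exempt Proposal (§6.9)? yes] → satisfied.
§6.6 — Licensed Works: [the proposal is accompanied by an ecological survey? no] AND [the proposal includes no on-site parking provision? no] AND [the existing use is residential? no] → not satisfied.
§6.4 — Senior Development: [Licensed Works (§6.6)? no] OR [the site lies outside the settlement boundary? yes] → satisfied.
§6.2 — Critical Development: [the existing use is residential? no] OR [the proposal includes no on-site parking provision? no] → not satisfied.
§6.11 — Standard Scheme: [not a Senior Development (§6.4)? no] OR [Critical Development (§6.2)? no] → not satisfied.
§6.5 — Restricted Project: the proposal does not retain the existing facade? no; Reportable Alteration (§6.3)? yes; Standard Scheme (§6.11)? no — 1 of 3 hold (need ≥2) → not satisfied.

No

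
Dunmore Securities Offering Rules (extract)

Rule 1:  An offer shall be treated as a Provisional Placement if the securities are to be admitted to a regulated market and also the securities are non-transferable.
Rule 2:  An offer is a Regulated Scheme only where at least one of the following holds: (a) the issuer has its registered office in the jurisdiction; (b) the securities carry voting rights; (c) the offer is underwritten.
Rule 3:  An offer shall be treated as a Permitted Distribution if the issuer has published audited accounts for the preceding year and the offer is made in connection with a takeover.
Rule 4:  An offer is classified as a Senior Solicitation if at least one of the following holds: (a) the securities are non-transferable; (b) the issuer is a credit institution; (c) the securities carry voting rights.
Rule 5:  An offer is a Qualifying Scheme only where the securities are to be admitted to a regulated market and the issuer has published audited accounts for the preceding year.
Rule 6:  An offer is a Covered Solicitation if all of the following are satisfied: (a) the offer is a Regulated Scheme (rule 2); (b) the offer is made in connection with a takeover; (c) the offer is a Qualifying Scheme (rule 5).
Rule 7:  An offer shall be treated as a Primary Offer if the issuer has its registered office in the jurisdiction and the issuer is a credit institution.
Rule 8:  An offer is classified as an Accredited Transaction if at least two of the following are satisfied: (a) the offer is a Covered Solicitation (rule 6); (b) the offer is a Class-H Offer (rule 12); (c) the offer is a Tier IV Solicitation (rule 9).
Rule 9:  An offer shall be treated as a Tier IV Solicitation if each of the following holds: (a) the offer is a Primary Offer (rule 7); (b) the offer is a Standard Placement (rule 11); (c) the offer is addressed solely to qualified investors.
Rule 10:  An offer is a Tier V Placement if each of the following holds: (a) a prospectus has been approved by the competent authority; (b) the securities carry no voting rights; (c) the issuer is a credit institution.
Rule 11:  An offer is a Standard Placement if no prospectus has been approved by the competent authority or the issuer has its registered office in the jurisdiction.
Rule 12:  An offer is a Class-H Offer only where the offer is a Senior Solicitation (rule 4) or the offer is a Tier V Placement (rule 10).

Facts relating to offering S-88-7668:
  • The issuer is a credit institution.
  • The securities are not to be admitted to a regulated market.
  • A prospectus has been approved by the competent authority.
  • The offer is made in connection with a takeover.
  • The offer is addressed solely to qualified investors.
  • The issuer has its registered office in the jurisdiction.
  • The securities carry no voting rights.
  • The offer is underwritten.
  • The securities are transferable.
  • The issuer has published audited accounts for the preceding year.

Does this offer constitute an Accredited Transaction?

rule 2 — Regulated Scheme: [the issuer has its registered office in the jurisdiction? yes] OR [the securities carry voting rights? no] OR [the offer is underwritten? yes] → satisfied.
rule 5 — Qualifying Scheme: [the securities are to be admitted to a regulated market? no] AND [the issuer has published audited accounts for the preceding year? yes] → not satisfied.
rule 6 — Covered Solicitation: [Regulated Scheme (rule 2)? yes] AND [the offer is made in connection with a takeover? yes] AND [Qualifying Scheme (rule 5)? no] → not satisfied.
rule 4 — Senior Solicitation: [the securities are non-transferable? no] OR [the issuer is a credit institution? yes] OR [the securities carry voting rights? no] → satisfied.
rule 10 — Tier V Placement: [a prospectus has been approved by the competent authority? yes] AND [the securities carry no voting rights? yes] AND [the issuer is a credit institution? yes] → satisfied.
rule 12 — Class-H Offer: [Senior Solicitation (rule 4)? yes] OR [Tier V Placement (rule 10)? yes] → satisfied.
rule 7 — Primary Offer: [the issuer has its registered office in the jurisdiction? yes] AND [the issuer is a credit institution? yes] → satisfied.
rule 11 — Standard Placement: [no prospectus has been approved by the competent authority? no] OR [the issuer has its registered office in the jurisdiction? yes] → satisfied.
rule 9 — Tier IV Solicitation: [Primary Offer (rule 7)? yes] AND [Standard Placement (rule 11)? yes] AND [the offer is addressed solely to qualified investors? yes] → satisfied.
rule 8 — Accredited Transaction: Covered Solicitation (rule 6)? no; Class-H Offer (rule 12)? yes; Tier IV Solicitation (rule 9)? yes — 2 of 3 hold (need ≥2) → satisfied.

Yes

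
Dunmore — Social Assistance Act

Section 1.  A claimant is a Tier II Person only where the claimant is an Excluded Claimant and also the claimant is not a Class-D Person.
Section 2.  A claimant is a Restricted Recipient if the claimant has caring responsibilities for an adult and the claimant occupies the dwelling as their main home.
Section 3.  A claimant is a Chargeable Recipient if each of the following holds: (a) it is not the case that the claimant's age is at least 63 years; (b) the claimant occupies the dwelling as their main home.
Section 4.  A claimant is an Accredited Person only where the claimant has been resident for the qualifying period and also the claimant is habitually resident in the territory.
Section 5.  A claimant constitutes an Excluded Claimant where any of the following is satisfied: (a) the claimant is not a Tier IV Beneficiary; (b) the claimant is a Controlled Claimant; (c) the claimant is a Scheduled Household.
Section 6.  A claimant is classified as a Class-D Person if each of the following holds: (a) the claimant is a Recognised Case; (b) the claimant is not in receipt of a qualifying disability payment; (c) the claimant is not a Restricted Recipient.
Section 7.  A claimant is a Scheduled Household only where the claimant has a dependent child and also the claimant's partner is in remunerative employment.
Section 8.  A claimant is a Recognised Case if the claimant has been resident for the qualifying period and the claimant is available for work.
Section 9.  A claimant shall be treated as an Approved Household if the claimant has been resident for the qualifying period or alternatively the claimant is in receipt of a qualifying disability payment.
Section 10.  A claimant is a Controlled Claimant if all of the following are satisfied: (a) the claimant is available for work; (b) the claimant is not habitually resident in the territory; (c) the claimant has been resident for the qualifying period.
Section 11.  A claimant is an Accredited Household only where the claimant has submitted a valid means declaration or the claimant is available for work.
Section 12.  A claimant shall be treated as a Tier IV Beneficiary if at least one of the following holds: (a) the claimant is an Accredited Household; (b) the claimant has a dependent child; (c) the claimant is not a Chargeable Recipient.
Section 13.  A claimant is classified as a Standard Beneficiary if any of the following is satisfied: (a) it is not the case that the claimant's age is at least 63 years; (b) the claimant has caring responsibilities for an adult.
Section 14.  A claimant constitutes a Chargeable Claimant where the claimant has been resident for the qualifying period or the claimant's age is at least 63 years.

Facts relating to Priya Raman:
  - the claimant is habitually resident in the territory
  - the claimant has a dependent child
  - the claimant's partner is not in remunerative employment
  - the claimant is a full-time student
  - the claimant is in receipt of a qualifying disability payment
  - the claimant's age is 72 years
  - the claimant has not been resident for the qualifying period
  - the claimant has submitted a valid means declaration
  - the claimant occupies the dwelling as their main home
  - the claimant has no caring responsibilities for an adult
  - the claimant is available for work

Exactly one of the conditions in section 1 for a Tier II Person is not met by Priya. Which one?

Excluded Claimant

section 11 — Accredited Household: [the claimant has submitted a valid means declaration? yes] OR [the claimant is available for work? yes] → satisfied.
section 3 — Chargeable Recipient: [claimant's age: 72 years ≥ 63 years? yes, so negated condition no] AND [the claimant occupies the dwelling as their main home? yes] → not satisfied.
section 12 — Tier IV Beneficiary: [Accredited Household (section 11)? yes] OR [the claimant has a dependent child? yes] OR [not a Chargeable Recipient (section 3)? yes] → satisfied.
section 10 — Controlled Claimant: [the claimant is available for work? yes] AND [the claimant is not habitually resident in the territory? no] AND [the claimant has been resident for the qualifying period? no] → not satisfied.
section 7 — Scheduled Household: [the claimant has a dependent child? yes] AND [the claimant's partner is in remunerative employment? no] → not satisfied.
section 5 — Excluded Claimant: [not a Tier IV Beneficiary (section 12)? no] OR [Controlled Claimant (section 10)? no] OR [Scheduled Household (section 7)? no] → not satisfied.
section 8 — Recognised Case: [the claimant has been resident for the qualifying period? no] AND [the claimant is available for work? yes] → not satisfied.
section 2 — Restricted Recipient: [the claimant has caring responsibilities for an adult? no] AND [the claimant occupies the dwelling as their main home? yes] → not satisfied.
section 6 — Class-D Person: [Recognised Case (section 8)? no] AND [the claimant is not in receipt of a qualifying disability payment? no] AND [not a Restricted Recipient (section 2)? yes] → not satisfied.
section 1 — Tier II Person: [Excluded Claimant (section 5)? no] AND [not a Class-D Person (section 6)? yes] → not satisfied.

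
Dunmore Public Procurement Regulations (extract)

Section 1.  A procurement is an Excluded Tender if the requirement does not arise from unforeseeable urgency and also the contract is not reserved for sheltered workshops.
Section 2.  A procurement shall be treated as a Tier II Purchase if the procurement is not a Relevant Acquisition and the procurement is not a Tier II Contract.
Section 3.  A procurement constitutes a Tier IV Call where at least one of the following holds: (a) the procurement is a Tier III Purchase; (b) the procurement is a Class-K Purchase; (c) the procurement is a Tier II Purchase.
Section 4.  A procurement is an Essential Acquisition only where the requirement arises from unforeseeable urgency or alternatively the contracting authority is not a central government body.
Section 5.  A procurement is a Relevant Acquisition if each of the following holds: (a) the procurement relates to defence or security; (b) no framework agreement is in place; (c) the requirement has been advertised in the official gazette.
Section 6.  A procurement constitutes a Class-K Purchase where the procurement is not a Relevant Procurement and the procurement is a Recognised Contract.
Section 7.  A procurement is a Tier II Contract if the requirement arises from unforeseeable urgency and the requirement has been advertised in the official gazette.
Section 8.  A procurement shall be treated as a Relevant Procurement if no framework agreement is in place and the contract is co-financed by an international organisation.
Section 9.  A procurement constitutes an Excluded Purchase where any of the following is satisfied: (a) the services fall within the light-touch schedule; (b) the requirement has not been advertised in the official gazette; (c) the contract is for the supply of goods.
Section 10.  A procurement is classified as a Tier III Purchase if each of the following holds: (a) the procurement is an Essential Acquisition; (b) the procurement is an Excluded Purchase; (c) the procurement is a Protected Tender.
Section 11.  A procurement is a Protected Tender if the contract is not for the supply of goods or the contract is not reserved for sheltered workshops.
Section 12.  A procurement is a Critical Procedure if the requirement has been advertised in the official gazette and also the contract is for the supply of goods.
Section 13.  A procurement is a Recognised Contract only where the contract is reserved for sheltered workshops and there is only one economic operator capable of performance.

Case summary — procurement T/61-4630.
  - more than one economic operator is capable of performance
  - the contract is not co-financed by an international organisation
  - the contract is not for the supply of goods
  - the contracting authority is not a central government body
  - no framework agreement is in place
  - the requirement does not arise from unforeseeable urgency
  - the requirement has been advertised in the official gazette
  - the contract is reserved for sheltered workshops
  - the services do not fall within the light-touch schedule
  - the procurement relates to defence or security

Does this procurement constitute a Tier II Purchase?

section 5 — Relevant Acquisition: [the procurement relates to defence or security? yes] AND [no framework agreement is in place? yes] AND [the requirement has been advertised in the official gazette? yes] → satisfied.
section 7 — Tier II Contract: [the requirement arises from unforeseeable urgency? no] AND [the requirement has been advertised in the official gazette? yes] → not satisfied.
section 2 — Tier II Purchase: [not a Relevant Acquisition (section 5)? no] AND [not a Tier II Contract (section 7)? yes] → not satisfied.

No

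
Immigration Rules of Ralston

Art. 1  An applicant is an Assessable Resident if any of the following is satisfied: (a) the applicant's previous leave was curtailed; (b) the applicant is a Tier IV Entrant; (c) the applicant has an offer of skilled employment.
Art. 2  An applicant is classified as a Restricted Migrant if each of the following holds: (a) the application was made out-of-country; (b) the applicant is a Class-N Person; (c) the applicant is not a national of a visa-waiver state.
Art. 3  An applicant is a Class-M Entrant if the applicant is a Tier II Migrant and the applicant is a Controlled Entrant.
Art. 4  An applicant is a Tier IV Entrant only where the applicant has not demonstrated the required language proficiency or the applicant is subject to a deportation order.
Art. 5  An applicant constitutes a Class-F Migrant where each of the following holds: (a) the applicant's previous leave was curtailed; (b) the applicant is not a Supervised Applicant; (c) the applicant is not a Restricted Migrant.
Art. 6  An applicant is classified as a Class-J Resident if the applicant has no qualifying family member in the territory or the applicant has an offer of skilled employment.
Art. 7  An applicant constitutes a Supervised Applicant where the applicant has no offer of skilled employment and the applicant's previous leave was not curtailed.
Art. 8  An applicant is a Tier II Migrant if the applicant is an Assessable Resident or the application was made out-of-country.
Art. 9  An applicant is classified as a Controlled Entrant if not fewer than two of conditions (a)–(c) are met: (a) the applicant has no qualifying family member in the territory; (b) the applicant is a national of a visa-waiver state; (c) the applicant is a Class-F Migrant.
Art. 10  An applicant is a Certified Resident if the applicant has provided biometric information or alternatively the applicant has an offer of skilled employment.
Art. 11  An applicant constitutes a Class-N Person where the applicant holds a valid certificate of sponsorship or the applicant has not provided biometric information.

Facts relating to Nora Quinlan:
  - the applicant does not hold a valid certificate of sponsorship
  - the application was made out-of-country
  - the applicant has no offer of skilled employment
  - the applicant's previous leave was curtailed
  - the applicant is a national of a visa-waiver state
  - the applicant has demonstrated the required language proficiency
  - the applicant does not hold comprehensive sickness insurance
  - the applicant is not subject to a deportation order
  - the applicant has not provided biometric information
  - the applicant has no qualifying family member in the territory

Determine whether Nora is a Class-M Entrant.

article 4 — Tier IV Entrant: [the applicant has not demonstrated the required language proficiency? no] OR [the applicant is subject to a deportation order? no] → not satisfied.
article 1 — Assessable Resident: [the applicant's previous leave was curtailed? yes] OR [Tier IV Entrant (article 4)? no] OR [the applicant has an offer of skilled employment? no] → satisfied.
article 8 — Tier II Migrant: [Assessable Resident (article 1)? yes] OR [the application was made out-of-country? yes] → satisfied.
article 7 — Supervised Applicant: [the applicant has no offer of skilled employment? yes] AND [the applicant's previous leave was not curtailed? no] → not satisfied.
article 11 — Class-N Person: [the applicant holds a valid certificate of sponsorship? no] OR [the applicant has not provided biometric information? yes] → satisfied.
article 2 — Restricted Migrant: [the application was made out-of-country? yes] AND [Class-N Person (article 11)? yes] AND [the applicant is not a national of a visa-waiver state? no] → not satisfied.
article 5 — Class-F Migrant: [the applicant's previous leave was curtailed? yes] AND [not a Supervised Applicant (article 7)? yes] AND [not a Restricted Migrant (article 2)? yes] → satisfied.
article 9 — Controlled Entrant: the applicant has no qualifying family member in the territory? yes; the applicant is a national of a visa-waiver state? yes; Class-F Migrant (article 5)? yes — 3 of 3 hold (need ≥2) → satisfied.
article 3 — Class-M Entrant: [Tier II Migrant (article 8)? yes] AND [Controlled Entrant (article 9)? yes] → satisfied.

Yes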